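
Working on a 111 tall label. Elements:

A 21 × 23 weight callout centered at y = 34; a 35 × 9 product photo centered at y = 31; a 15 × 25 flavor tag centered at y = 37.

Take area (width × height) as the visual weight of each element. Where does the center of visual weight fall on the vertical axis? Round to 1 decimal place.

Taking area as weight: weight callout 21·23 = 483, product photo 35·9 = 315, flavor tag 15·25 = 375. Sum 1173.
y-moment: 483·34 + 315·31 + 375·37 = 40062; centroid 40062/1173 ≈ 34.15.

y ≈ 34.2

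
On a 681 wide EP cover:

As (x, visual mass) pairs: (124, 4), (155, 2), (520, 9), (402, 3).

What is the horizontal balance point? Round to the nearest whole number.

Σw = 4 + 2 + 9 + 3 = 18.
x-moment: 4·124 + 2·155 + 9·520 + 3·402 = 6692; centroid 6692/18 ≈ 371.78.

x ≈ 372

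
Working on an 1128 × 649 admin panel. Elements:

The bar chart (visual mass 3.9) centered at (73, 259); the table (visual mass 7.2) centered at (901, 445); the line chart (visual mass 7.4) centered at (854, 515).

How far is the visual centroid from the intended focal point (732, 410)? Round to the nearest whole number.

Weights sum to 3.9 + 7.2 + 7.4 = 18.5.
x: (3.9·73 + 7.2·901 + 7.4·854) / 18.5 = 13091.5 / 18.5 ≈ 707.65
y: (3.9·259 + 7.2·445 + 7.4·515) / 18.5 = 8025.1 / 18.5 ≈ 433.79
Offset from (732, 410): Δx ≈ -24.35, Δy ≈ 23.79; distance = √(Δx² + Δy²) ≈ 34.04.

≈ 34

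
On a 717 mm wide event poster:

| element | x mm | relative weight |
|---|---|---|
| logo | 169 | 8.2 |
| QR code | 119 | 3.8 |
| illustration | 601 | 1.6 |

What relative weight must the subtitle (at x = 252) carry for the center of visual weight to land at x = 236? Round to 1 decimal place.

Known weights sum to 8.2 + 3.8 + 1.6 = 13.6; their moment is 8.2·169 + 3.8·119 + 1.6·601 = 2799.6.
Balance at x = 236 requires (2799.6 + w·252) / (13.6 + w) = 236.
Solving: w = (236·13.6 − 2799.6) / (252 − 236) = 410.0 / 16 ≈ 25.63.

w ≈ 25.6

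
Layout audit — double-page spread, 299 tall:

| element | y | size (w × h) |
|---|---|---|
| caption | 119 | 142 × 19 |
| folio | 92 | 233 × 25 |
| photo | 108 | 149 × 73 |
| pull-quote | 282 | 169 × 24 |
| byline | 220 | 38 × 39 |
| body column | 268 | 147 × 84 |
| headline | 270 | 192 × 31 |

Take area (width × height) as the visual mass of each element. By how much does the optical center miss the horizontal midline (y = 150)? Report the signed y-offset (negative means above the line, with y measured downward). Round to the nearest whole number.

Areas: caption 142·19 = 2698, folio 233·25 = 5825, photo 149·73 = 10877, pull-quote 169·24 = 4056, byline 38·39 = 1482, body column 147·84 = 12348, headline 192·31 = 5952. Total weight = 43238.
y: (2698·119 + 5825·92 + 10877·108 + 4056·282 + 1482·220 + 12348·268 + 5952·270) / 43238 = 8417814 / 43238 ≈ 194.69
Difference: 194.69 − 150 ≈ 44.69.

≈ 45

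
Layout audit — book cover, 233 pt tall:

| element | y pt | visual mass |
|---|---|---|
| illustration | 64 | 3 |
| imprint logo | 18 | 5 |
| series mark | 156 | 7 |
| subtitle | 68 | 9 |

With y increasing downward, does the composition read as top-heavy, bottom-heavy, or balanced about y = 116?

top-heavy

Total weight = 3 + 5 + 7 + 9 = 24.
Σw·y = 3·64 + 5·18 + 7·156 + 9·68 = 1986, so ȳ = 1986/24 ≈ 82.75.
82.8 lies above (smaller y than) the midline 116, so the layout is top-heavy.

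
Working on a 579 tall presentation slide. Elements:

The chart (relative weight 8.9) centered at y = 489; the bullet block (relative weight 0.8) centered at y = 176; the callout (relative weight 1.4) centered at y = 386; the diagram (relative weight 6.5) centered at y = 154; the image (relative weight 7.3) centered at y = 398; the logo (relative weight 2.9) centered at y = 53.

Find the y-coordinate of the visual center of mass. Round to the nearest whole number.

y ≈ 327

Weights sum to 8.9 + 0.8 + 1.4 + 6.5 + 7.3 + 2.9 = 27.8.
y: moment 9093.4 / weight 27.8 ≈ 327.10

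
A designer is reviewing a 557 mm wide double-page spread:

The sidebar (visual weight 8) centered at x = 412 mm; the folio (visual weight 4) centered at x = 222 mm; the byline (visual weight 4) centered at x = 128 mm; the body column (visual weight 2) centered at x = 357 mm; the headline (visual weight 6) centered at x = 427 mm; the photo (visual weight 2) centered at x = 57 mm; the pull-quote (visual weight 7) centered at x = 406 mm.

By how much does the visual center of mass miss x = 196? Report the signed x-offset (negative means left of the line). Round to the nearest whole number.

Σw = 8 + 4 + 4 + 2 + 6 + 2 + 7 = 33.
x: moment 10928 / weight 33 ≈ 331.15
Offset from x = 196: 331.15 − 196 ≈ 135.15.

≈ 135 mm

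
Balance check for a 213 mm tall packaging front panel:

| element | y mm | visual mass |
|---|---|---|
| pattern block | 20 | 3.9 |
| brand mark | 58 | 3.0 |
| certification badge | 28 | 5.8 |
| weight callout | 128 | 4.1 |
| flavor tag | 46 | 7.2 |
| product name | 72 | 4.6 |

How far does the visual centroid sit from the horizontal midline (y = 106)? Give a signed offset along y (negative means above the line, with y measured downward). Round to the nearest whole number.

Total weight = 3.9 + 3.0 + 5.8 + 4.1 + 7.2 + 4.6 = 28.6.
Σw·y = 1601.6; ȳ = 1601.6/28.6 ≈ 56.00.
Against y = 106, that's 56.00 − 106 = -50.00.

≈ -50 mm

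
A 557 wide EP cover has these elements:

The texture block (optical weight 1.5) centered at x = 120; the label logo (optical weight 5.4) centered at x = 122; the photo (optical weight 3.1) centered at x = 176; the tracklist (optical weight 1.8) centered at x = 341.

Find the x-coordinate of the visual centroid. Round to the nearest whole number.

x ≈ 169

Σw = 1.5 + 5.4 + 3.1 + 1.8 = 11.8.
x-moment: 1.5·120 + 5.4·122 + 3.1·176 + 1.8·341 = 1998.2; centroid 1998.2/11.8 ≈ 169.34.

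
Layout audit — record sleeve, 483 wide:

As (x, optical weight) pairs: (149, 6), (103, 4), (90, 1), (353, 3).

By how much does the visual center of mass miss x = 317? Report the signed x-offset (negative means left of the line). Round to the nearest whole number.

Weights sum to 6 + 4 + 1 + 3 = 14.
Σw·x = 6·149 + 4·103 + 1·90 + 3·353 = 2455, so x̄ = 2455/14 ≈ 175.36.
Difference: 175.36 − 317 ≈ -141.64.

≈ -142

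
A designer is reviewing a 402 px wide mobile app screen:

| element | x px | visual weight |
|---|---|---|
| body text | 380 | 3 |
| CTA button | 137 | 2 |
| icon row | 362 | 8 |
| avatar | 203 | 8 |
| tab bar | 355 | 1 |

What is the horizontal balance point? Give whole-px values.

x ≈ 286

Total weight = 3 + 2 + 8 + 8 + 1 = 22.
x: (3·380 + 2·137 + 8·362 + 8·203 + 1·355) / 22 = 6289 / 22 ≈ 285.86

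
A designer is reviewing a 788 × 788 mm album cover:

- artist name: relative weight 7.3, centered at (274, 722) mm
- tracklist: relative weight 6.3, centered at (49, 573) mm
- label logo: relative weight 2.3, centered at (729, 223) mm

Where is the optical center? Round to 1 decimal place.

Σw = 7.3 + 6.3 + 2.3 = 15.9.
x: (7.3·274 + 6.3·49 + 2.3·729) / 15.9 = 3985.6 / 15.9 ≈ 250.67
y: (7.3·722 + 6.3·573 + 2.3·223) / 15.9 = 9393.4 / 15.9 ≈ 590.78

(250.7, 590.8)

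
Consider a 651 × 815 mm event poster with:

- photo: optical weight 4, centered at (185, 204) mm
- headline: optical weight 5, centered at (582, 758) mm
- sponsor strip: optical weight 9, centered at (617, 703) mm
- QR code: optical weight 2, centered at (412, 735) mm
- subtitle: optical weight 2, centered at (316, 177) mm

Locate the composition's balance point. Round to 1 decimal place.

Σw = 4 + 5 + 9 + 2 + 2 = 22.
x-moment: 4·185 + 5·582 + 9·617 + 2·412 + 2·316 = 10659; centroid 10659/22 ≈ 484.50.
y-moment: 4·204 + 5·758 + 9·703 + 2·735 + 2·177 = 12757; centroid 12757/22 ≈ 579.86.

(484.5, 579.9)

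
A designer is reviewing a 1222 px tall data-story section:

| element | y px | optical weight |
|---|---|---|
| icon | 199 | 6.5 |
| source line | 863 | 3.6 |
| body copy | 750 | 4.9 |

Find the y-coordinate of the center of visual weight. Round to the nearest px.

Weights sum to 6.5 + 3.6 + 4.9 = 15.0.
y: (6.5·199 + 3.6·863 + 4.9·750) / 15.0 = 8075.3 / 15.0 ≈ 538.35

y ≈ 538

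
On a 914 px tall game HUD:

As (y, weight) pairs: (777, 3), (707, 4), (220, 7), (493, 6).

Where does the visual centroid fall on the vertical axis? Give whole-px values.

Total weight = 3 + 4 + 7 + 6 = 20.
y: (3·777 + 4·707 + 7·220 + 6·493) / 20 = 9657 / 20 ≈ 482.85

y ≈ 483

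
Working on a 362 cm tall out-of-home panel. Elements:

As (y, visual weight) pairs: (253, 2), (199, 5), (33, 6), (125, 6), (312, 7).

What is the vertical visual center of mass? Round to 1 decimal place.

Total weight = 2 + 5 + 6 + 6 + 7 = 26.
y-moment: 2·253 + 5·199 + 6·33 + 6·125 + 7·312 = 4633; centroid 4633/26 ≈ 178.19.

y ≈ 178.2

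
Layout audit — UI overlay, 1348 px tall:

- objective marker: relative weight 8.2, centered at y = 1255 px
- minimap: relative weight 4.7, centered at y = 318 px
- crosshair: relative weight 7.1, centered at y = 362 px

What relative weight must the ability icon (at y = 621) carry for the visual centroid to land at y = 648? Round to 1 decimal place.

w ≈ 51.7

Existing Σw = 20.0 (8.2 + 4.7 + 7.1); existing moment 8.2·1255 + 4.7·318 + 7.1·362 = 14355.8.
Set Σw·y/Σw = 648: (14355.8 + 621w) = 648·(20.0 + w).
So w = (648·20.0 − 14355.8)/(621 − 648) = -1395.8/-27 ≈ 51.70.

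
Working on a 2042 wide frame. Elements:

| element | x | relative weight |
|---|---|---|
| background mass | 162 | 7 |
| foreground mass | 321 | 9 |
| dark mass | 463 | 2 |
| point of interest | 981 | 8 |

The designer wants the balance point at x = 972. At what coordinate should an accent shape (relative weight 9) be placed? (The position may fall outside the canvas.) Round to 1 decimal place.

x ≈ 2358.1

After adding the accent shape, total weight = 7 + 9 + 2 + 8 + 9 = 35.
x: target moment 35×972 = 34020; current 7·162 + 9·321 + 2·463 + 8·981 = 12797; the accent shape supplies 21223, so x = 21223/9 ≈ 2358.11.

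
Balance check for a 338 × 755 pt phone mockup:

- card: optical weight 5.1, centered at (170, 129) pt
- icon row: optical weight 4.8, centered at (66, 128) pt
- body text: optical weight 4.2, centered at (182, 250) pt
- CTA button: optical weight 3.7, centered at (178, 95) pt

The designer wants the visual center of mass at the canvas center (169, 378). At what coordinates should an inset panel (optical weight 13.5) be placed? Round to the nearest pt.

(199, 678)

With the inset panel, Σw becomes 5.1 + 4.8 + 4.2 + 3.7 + 13.5 = 31.3.
x: need Σw·x = 31.3·169 = 5289.7. Existing = 5.1·170 + 4.8·66 + 4.2·182 + 3.7·178 = 2606.8. Remainder 2682.9 / 13.5 ≈ 198.73.
y: need Σw·y = 31.3·378 = 11831.4. Existing = 5.1·129 + 4.8·128 + 4.2·250 + 3.7·95 = 2673.8. Remainder 9157.6 / 13.5 ≈ 678.34.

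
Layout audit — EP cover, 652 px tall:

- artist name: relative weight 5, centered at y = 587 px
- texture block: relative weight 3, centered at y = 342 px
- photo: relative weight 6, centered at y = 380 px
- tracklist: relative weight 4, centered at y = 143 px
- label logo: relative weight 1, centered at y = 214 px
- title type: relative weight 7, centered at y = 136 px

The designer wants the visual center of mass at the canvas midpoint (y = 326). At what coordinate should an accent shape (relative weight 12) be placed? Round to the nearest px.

y ≈ 367

New total weight: (5 + 3 + 6 + 4 + 1 + 7) + 12 = 38.
y: need Σw·y = 38·326 = 12388. Existing = 5·587 + 3·342 + 6·380 + 4·143 + 1·214 + 7·136 = 7979. Remainder 4409 / 12 ≈ 367.42.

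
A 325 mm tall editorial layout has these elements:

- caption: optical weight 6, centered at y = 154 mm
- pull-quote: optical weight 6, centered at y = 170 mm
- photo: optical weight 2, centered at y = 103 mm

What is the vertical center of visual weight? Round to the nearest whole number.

Weights sum to 6 + 6 + 2 = 14.
Σw·y = 6·154 + 6·170 + 2·103 = 2150, so ȳ = 2150/14 ≈ 153.57.

y ≈ 154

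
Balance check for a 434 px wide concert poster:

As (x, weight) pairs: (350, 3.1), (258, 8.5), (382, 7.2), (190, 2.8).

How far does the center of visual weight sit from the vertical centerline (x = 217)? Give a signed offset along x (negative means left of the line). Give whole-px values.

≈ 87 px

Σw = 3.1 + 8.5 + 7.2 + 2.8 = 21.6.
x: (3.1·350 + 8.5·258 + 7.2·382 + 2.8·190) / 21.6 = 6560.4 / 21.6 ≈ 303.72
Against x = 217, that's 303.72 − 217 = 86.72.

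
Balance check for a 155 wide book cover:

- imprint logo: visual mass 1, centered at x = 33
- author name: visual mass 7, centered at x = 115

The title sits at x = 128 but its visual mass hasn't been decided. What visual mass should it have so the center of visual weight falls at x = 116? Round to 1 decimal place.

w ≈ 7.5

Existing Σw = 8 (1 + 7); existing moment 1·33 + 7·115 = 838.
For the centroid to hit 116: (838 + w·128) / (8 + w) = 116.
So w = (116·8 − 838)/(128 − 116) = 90/12 ≈ 7.50.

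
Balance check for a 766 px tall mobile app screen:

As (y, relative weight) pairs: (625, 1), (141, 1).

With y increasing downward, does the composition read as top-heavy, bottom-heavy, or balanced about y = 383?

Weights sum to 1 + 1 = 2.
Σw·y = 1·625 + 1·141 = 766, so ȳ = 766/2 ≈ 383.00.
The centroid 383.00 matches the midline at 383, so the layout is balanced.

balanced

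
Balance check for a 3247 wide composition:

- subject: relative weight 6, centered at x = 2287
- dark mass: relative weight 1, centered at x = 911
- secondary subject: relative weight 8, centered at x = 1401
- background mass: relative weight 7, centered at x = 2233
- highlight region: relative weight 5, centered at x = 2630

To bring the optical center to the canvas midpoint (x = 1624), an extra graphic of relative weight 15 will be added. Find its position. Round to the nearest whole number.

With the extra graphic, Σw becomes 6 + 1 + 8 + 7 + 5 + 15 = 42.
Along x: (54622 + 15·x) / 42 = 1624 (existing moment 6·2287 + 1·911 + 8·1401 + 7·2233 + 5·2630 = 54622) ⇒ x = (68208 − 54622) / 15 ≈ 905.73.

x ≈ 906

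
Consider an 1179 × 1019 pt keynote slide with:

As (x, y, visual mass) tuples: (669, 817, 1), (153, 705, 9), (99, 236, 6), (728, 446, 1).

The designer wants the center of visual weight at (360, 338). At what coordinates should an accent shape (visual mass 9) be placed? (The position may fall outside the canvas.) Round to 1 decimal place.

(665.8, -26.2)

After adding the accent shape, total weight = 1 + 9 + 6 + 1 + 9 = 26.
x: need Σw·x = 26·360 = 9360. Existing = 1·669 + 9·153 + 6·99 + 1·728 = 3368. Remainder 5992 / 9 ≈ 665.78.
y: need Σw·y = 26·338 = 8788. Existing = 1·817 + 9·705 + 6·236 + 1·446 = 9024. Remainder -236 / 9 ≈ -26.22.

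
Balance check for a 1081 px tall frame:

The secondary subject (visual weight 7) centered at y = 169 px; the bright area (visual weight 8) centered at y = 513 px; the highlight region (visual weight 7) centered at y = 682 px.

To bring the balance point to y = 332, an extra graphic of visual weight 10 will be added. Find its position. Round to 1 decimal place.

y ≈ 56.3

After adding the extra graphic, total weight = 7 + 8 + 7 + 10 = 32.
Along y: (10061 + 10·y) / 32 = 332 (existing moment 7·169 + 8·513 + 7·682 = 10061) ⇒ y = (10624 − 10061) / 10 ≈ 56.30.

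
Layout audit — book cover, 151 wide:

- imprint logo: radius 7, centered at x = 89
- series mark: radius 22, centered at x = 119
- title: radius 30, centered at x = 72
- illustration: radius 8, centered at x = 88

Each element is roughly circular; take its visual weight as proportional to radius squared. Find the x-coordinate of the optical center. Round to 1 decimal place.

x ≈ 88.4

Weights ∝ r²: imprint logo 7² = 49, series mark 22² = 484, title 30² = 900, illustration 8² = 64; Σw = 1497.
Σw·x = 49·89 + 484·119 + 900·72 + 64·88 = 132389, so x̄ = 132389/1497 ≈ 88.44.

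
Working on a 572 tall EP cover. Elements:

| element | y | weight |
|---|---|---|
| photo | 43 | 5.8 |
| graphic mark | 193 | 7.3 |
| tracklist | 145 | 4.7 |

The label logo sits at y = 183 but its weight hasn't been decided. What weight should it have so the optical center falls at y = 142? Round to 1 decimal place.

Existing Σw = 17.8 (5.8 + 7.3 + 4.7); existing moment 5.8·43 + 7.3·193 + 4.7·145 = 2339.8.
Set Σw·y/Σw = 142: (2339.8 + 183w) = 142·(17.8 + w).
Solving: w = (142·17.8 − 2339.8) / (183 − 142) = 187.8 / 41 ≈ 4.58.

w ≈ 4.6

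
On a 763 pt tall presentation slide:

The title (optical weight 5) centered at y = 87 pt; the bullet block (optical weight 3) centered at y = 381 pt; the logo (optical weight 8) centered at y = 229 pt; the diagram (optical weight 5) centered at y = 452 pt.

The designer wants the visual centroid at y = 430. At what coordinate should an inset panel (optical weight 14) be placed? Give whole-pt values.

With the inset panel, Σw becomes 5 + 3 + 8 + 5 + 14 = 35.
y: target moment 35×430 = 15050; current 5·87 + 3·381 + 8·229 + 5·452 = 5670; the inset panel supplies 9380, so y = 9380/14 ≈ 670.00.

y ≈ 670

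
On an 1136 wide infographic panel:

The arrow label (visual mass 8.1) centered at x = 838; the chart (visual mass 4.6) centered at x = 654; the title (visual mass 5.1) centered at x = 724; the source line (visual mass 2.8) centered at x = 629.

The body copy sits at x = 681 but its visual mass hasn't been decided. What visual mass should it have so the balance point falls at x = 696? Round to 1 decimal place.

w ≈ 60.8

Fixed elements: Σw = 8.1 + 4.6 + 5.1 + 2.8 = 20.6, Σw·x = 8.1·838 + 4.6·654 + 5.1·724 + 2.8·629 = 15249.8.
Balance at x = 696 requires (15249.8 + w·681) / (20.6 + w) = 696.
So w = (696·20.6 − 15249.8)/(681 − 696) = -912.2/-15 ≈ 60.81.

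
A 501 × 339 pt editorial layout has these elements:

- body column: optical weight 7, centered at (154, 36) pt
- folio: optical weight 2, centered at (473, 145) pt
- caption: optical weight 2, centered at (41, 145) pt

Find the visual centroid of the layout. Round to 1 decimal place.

(191.5, 75.6)

Total weight = 7 + 2 + 2 = 11.
x: (7·154 + 2·473 + 2·41) / 11 = 2106 / 11 ≈ 191.45
y: (7·36 + 2·145 + 2·145) / 11 = 832 / 11 ≈ 75.64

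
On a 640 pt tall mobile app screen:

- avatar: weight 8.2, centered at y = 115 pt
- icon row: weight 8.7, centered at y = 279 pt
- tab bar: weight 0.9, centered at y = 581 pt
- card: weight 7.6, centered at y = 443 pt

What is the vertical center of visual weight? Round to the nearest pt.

Σw = 8.2 + 8.7 + 0.9 + 7.6 = 25.4.
y: (8.2·115 + 8.7·279 + 0.9·581 + 7.6·443) / 25.4 = 7260.0 / 25.4 ≈ 285.83

y ≈ 286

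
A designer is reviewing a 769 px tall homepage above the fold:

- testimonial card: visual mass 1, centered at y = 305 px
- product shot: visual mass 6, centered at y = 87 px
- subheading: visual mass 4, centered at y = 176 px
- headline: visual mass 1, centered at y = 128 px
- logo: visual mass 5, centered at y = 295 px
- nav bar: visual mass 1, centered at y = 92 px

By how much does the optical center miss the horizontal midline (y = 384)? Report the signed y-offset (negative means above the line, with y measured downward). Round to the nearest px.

≈ -205 px

Total weight = 1 + 6 + 4 + 1 + 5 + 1 = 18.
Σw·y = 1·305 + 6·87 + 4·176 + 1·128 + 5·295 + 1·92 = 3226, so ȳ = 3226/18 ≈ 179.22.
Difference: 179.22 − 384 ≈ -204.78.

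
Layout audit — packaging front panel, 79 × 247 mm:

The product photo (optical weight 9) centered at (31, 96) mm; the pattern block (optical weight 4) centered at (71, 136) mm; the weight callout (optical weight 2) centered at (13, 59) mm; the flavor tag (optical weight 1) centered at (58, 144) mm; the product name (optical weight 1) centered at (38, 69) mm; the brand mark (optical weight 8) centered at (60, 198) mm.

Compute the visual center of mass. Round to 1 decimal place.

(46.6, 132.9)

Total weight = 9 + 4 + 2 + 1 + 1 + 8 = 25.
x-moment: 9·31 + 4·71 + 2·13 + 1·58 + 1·38 + 8·60 = 1165; centroid 1165/25 ≈ 46.60.
y-moment: 9·96 + 4·136 + 2·59 + 1·144 + 1·69 + 8·198 = 3323; centroid 3323/25 ≈ 132.92.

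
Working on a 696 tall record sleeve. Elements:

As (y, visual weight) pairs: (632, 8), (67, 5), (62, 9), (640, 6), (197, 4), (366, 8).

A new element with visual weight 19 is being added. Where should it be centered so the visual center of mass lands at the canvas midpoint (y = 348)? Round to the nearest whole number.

With the new element, Σw becomes 8 + 5 + 9 + 6 + 4 + 8 + 19 = 59.
y: need Σw·y = 59·348 = 20532. Existing = 8·632 + 5·67 + 9·62 + 6·640 + 4·197 + 8·366 = 13505. Remainder 7027 / 19 ≈ 369.84.

y ≈ 370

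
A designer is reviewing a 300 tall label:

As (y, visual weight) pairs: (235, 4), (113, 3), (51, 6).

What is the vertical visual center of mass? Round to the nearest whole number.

y ≈ 122

Weights sum to 4 + 3 + 6 = 13.
y: (4·235 + 3·113 + 6·51) / 13 = 1585 / 13 ≈ 121.92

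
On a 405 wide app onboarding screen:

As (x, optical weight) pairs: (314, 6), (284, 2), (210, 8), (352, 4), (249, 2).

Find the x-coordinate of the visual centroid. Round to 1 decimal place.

x ≈ 274.5

Σw = 6 + 2 + 8 + 4 + 2 = 22.
x-moment: 6·314 + 2·284 + 8·210 + 4·352 + 2·249 = 6038; centroid 6038/22 ≈ 274.45.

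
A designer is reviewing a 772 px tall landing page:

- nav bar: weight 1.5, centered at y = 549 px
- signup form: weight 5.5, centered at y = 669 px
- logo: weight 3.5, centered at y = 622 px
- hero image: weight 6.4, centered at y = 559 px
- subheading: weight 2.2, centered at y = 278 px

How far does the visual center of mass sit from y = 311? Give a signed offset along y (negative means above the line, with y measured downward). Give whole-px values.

≈ 258 px

Weights sum to 1.5 + 5.5 + 3.5 + 6.4 + 2.2 = 19.1.
y: (1.5·549 + 5.5·669 + 3.5·622 + 6.4·559 + 2.2·278) / 19.1 = 10869.2 / 19.1 ≈ 569.07
Difference: 569.07 − 311 ≈ 258.07.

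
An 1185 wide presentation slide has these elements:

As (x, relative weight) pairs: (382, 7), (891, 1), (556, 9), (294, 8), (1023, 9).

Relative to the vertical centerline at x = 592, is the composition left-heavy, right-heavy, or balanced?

Weights sum to 7 + 1 + 9 + 8 + 9 = 34.
x-moment: 7·382 + 1·891 + 9·556 + 8·294 + 9·1023 = 20128; centroid 20128/34 ≈ 592.00.
That equals the midline 592 — balanced.

balanced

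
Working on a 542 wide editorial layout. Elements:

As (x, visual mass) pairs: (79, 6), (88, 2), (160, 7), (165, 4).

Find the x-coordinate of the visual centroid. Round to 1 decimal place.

x ≈ 127.9

Weights sum to 6 + 2 + 7 + 4 = 19.
x-moment: 6·79 + 2·88 + 7·160 + 4·165 = 2430; centroid 2430/19 ≈ 127.89.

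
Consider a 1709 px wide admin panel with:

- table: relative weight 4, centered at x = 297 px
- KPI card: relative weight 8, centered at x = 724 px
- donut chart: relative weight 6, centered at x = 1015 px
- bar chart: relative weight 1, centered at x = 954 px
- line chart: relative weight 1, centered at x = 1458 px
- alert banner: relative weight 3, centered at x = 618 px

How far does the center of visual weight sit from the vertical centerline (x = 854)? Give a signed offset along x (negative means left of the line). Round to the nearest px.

≈ -100 px

Total weight = 4 + 8 + 6 + 1 + 1 + 3 = 23.
x: moment 17336 / weight 23 ≈ 753.74
Offset from x = 854: 753.74 − 854 ≈ -100.26.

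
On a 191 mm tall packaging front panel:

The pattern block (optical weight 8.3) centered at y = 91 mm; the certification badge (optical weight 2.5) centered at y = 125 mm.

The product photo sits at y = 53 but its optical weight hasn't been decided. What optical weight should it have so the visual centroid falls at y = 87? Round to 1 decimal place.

Known weights sum to 8.3 + 2.5 = 10.8; their moment is 8.3·91 + 2.5·125 = 1067.8.
For the centroid to hit 87: (1067.8 + w·53) / (10.8 + w) = 87.
Rearranging, w·(53 − 87) = 87·10.8 − 1067.8 = -128.2, so w ≈ -128.2/-34 = 3.77.

w ≈ 3.8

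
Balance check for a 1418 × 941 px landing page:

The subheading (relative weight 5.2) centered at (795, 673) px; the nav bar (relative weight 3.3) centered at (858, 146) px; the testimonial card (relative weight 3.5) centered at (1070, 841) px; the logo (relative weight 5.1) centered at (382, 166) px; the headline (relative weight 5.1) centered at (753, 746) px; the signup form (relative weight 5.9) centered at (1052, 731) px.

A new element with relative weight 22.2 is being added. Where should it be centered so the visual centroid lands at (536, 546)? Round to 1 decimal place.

After adding the new element, total weight = 5.2 + 3.3 + 3.5 + 5.1 + 5.1 + 5.9 + 22.2 = 50.3.
x: target moment 50.3×536 = 26960.8; current 5.2·795 + 3.3·858 + 3.5·1070 + 5.1·382 + 5.1·753 + 5.9·1052 = 22705.7; the new element supplies 4255.1, so x = 4255.1/22.2 ≈ 191.67.
y: target moment 50.3×546 = 27463.8; current 5.2·673 + 3.3·146 + 3.5·841 + 5.1·166 + 5.1·746 + 5.9·731 = 15889.0; the new element supplies 11574.8, so y = 11574.8/22.2 ≈ 521.39.

(191.7, 521.4)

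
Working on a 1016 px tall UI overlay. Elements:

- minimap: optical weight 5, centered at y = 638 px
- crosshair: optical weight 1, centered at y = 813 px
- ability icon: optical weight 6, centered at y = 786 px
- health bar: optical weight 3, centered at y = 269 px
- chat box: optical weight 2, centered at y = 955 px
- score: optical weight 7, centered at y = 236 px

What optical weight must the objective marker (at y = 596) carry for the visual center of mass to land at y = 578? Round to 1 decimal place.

Existing Σw = 24 (5 + 1 + 6 + 3 + 2 + 7); existing moment 5·638 + 1·813 + 6·786 + 3·269 + 2·955 + 7·236 = 13088.
Set Σw·y/Σw = 578: (13088 + 596w) = 578·(24 + w).
Rearranging, w·(596 − 578) = 578·24 − 13088 = 784, so w ≈ 784/18 = 43.56.

w ≈ 43.6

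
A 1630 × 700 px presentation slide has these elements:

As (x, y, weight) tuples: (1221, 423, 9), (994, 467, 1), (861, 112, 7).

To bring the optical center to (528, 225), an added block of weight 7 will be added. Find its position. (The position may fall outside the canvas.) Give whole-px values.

With the added block, Σw becomes 9 + 1 + 7 + 7 = 24.
x: target moment 24×528 = 12672; current 9·1221 + 1·994 + 7·861 = 18010; the added block supplies -5338, so x = -5338/7 ≈ -762.57.
y: target moment 24×225 = 5400; current 9·423 + 1·467 + 7·112 = 5058; the added block supplies 342, so y = 342/7 ≈ 48.86.

(-763, 49)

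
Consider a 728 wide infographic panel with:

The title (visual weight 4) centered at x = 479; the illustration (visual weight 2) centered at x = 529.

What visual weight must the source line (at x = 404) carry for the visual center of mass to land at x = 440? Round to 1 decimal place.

Known weights sum to 4 + 2 = 6; their moment is 4·479 + 2·529 = 2974.
Balance at x = 440 requires (2974 + w·404) / (6 + w) = 440.
Solving: w = (440·6 − 2974) / (404 − 440) = -334 / -36 ≈ 9.28.

w ≈ 9.3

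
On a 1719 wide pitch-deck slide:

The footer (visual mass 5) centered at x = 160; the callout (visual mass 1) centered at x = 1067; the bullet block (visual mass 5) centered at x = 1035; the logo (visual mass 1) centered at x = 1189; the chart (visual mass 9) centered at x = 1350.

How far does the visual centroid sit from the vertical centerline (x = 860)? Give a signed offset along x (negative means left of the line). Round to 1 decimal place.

≈ 110.5

Total weight = 5 + 1 + 5 + 1 + 9 = 21.
Σw·x = 5·160 + 1·1067 + 5·1035 + 1·1189 + 9·1350 = 20381, so x̄ = 20381/21 ≈ 970.52.
Against x = 860, that's 970.52 − 860 = 110.52.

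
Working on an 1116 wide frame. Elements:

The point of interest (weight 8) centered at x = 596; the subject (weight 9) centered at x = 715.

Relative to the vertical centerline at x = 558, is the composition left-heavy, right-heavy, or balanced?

Weights sum to 8 + 9 = 17.
x: (8·596 + 9·715) / 17 = 11203 / 17 ≈ 659.00
659.0 vs midline 558 → right-heavy.

right-heavy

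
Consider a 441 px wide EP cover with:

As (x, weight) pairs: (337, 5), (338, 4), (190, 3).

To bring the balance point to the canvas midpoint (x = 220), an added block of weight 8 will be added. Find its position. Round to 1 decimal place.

After adding the added block, total weight = 5 + 4 + 3 + 8 = 20.
x: need Σw·x = 20·220 = 4400. Existing = 5·337 + 4·338 + 3·190 = 3607. Remainder 793 / 8 ≈ 99.12.

x ≈ 99.1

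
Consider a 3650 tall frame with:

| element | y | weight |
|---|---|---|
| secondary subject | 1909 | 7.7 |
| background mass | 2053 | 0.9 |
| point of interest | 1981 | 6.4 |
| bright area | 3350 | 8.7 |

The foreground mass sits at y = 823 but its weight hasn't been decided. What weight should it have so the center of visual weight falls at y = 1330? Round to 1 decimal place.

w ≈ 53.0

Known weights sum to 7.7 + 0.9 + 6.4 + 8.7 = 23.7; their moment is 7.7·1909 + 0.9·2053 + 6.4·1981 + 8.7·3350 = 58370.4.
Set Σw·y/Σw = 1330: (58370.4 + 823w) = 1330·(23.7 + w).
Solving: w = (1330·23.7 − 58370.4) / (823 − 1330) = -26849.4 / -507 ≈ 52.96.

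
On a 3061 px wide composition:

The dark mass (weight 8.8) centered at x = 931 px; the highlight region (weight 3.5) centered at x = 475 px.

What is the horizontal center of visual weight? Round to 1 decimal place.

Weights sum to 8.8 + 3.5 = 12.3.
x-moment: 8.8·931 + 3.5·475 = 9855.3; centroid 9855.3/12.3 ≈ 801.24.

x ≈ 801.2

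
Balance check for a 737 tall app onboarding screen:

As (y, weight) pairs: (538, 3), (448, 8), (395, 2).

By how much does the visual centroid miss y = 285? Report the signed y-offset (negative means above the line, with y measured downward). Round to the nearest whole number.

≈ 176

Weights sum to 3 + 8 + 2 = 13.
Σw·y = 3·538 + 8·448 + 2·395 = 5988, so ȳ = 5988/13 ≈ 460.62.
Against y = 285, that's 460.62 − 285 = 175.62.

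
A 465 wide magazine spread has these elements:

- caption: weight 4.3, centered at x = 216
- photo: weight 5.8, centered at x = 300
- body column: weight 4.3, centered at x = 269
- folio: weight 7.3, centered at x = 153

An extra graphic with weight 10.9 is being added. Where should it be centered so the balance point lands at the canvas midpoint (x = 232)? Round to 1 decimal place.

x ≈ 240.4

With the extra graphic, Σw becomes 4.3 + 5.8 + 4.3 + 7.3 + 10.9 = 32.6.
Along x: (4942.4 + 10.9·x) / 32.6 = 232 (existing moment 4.3·216 + 5.8·300 + 4.3·269 + 7.3·153 = 4942.4) ⇒ x = (7563.2 − 4942.4) / 10.9 ≈ 240.44.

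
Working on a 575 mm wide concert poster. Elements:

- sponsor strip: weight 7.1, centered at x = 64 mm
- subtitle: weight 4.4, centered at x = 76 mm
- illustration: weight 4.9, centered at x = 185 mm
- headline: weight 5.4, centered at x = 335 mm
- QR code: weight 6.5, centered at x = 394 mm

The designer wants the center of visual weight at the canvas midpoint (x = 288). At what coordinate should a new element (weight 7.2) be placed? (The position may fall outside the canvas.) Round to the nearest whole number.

x ≈ 578

After adding the new element, total weight = 7.1 + 4.4 + 4.9 + 5.4 + 6.5 + 7.2 = 35.5.
x: need Σw·x = 35.5·288 = 10224.0. Existing = 7.1·64 + 4.4·76 + 4.9·185 + 5.4·335 + 6.5·394 = 6065.3. Remainder 4158.7 / 7.2 ≈ 577.60.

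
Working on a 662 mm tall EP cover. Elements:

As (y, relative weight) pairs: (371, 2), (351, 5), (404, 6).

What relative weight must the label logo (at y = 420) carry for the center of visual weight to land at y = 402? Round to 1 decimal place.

w ≈ 16.9

Existing Σw = 13 (2 + 5 + 6); existing moment 2·371 + 5·351 + 6·404 = 4921.
Set Σw·y/Σw = 402: (4921 + 420w) = 402·(13 + w).
Solving: w = (402·13 − 4921) / (420 − 402) = 305 / 18 ≈ 16.94.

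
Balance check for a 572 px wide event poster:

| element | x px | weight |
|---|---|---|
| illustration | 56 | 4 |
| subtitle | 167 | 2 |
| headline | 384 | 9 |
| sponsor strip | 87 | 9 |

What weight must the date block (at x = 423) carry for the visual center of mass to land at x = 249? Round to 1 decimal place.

w ≈ 6.8

Known weights sum to 4 + 2 + 9 + 9 = 24; their moment is 4·56 + 2·167 + 9·384 + 9·87 = 4797.
For the centroid to hit 249: (4797 + w·423) / (24 + w) = 249.
Solving: w = (249·24 − 4797) / (423 − 249) = 1179 / 174 ≈ 6.78.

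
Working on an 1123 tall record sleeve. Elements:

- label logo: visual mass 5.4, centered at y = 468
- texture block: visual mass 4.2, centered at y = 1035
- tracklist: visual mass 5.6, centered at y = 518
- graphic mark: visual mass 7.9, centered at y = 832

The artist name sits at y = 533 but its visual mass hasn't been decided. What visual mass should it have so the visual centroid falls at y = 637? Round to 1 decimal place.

Known weights sum to 5.4 + 4.2 + 5.6 + 7.9 = 23.1; their moment is 5.4·468 + 4.2·1035 + 5.6·518 + 7.9·832 = 16347.8.
For the centroid to hit 637: (16347.8 + w·533) / (23.1 + w) = 637.
Solving: w = (637·23.1 − 16347.8) / (533 − 637) = -1633.1 / -104 ≈ 15.70.

w ≈ 15.7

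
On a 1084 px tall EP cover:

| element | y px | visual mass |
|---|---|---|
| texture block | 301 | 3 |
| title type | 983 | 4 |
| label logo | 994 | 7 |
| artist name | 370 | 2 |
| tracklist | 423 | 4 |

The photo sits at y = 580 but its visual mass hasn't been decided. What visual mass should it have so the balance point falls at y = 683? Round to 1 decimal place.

Known weights sum to 3 + 4 + 7 + 2 + 4 = 20; their moment is 3·301 + 4·983 + 7·994 + 2·370 + 4·423 = 14225.
Set Σw·y/Σw = 683: (14225 + 580w) = 683·(20 + w).
Solving: w = (683·20 − 14225) / (580 − 683) = -565 / -103 ≈ 5.49.

w ≈ 5.5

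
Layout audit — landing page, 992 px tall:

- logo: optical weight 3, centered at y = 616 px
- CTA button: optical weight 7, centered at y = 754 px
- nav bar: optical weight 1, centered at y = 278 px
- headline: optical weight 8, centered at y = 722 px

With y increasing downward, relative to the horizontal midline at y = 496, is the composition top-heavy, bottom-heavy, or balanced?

Total weight = 3 + 7 + 1 + 8 = 19.
y: (3·616 + 7·754 + 1·278 + 8·722) / 19 = 13180 / 19 ≈ 693.68
693.7 lies below (larger y than) the midline 496, so the layout is bottom-heavy.

bottom-heavy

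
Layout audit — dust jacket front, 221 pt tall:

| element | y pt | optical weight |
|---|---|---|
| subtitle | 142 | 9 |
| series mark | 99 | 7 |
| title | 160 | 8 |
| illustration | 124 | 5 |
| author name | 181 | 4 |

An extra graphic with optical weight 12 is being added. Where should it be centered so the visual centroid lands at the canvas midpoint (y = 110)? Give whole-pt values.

After adding the extra graphic, total weight = 9 + 7 + 8 + 5 + 4 + 12 = 45.
y: target moment 45×110 = 4950; current 9·142 + 7·99 + 8·160 + 5·124 + 4·181 = 4595; the extra graphic supplies 355, so y = 355/12 ≈ 29.58.

y ≈ 30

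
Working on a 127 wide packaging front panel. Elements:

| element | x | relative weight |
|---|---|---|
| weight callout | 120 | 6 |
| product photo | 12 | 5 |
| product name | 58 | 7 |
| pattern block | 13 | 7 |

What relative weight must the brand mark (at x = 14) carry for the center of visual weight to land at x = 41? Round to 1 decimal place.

w ≈ 9.3

Fixed elements: Σw = 6 + 5 + 7 + 7 = 25, Σw·x = 6·120 + 5·12 + 7·58 + 7·13 = 1277.
Balance at x = 41 requires (1277 + w·14) / (25 + w) = 41.
Solving: w = (41·25 − 1277) / (14 − 41) = -252 / -27 ≈ 9.33.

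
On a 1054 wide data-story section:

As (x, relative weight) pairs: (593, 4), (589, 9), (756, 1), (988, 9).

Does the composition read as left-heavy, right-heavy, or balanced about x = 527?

Total weight = 4 + 9 + 1 + 9 = 23.
x: (4·593 + 9·589 + 1·756 + 9·988) / 23 = 17321 / 23 ≈ 753.09
753.1 vs midline 527 → right-heavy.

right-heavy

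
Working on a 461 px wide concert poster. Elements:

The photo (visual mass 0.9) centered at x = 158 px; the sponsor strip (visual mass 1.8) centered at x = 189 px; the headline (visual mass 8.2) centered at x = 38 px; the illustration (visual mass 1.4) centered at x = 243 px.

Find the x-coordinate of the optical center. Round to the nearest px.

x ≈ 92

Weights sum to 0.9 + 1.8 + 8.2 + 1.4 = 12.3.
x: (0.9·158 + 1.8·189 + 8.2·38 + 1.4·243) / 12.3 = 1134.2 / 12.3 ≈ 92.21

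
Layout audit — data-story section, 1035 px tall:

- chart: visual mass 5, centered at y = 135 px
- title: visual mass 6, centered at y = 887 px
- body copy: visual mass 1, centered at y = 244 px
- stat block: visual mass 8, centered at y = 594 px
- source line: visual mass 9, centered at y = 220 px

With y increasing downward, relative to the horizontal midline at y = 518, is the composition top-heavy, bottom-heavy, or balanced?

top-heavy

Total weight = 5 + 6 + 1 + 8 + 9 = 29.
y-moment: 5·135 + 6·887 + 1·244 + 8·594 + 9·220 = 12973; centroid 12973/29 ≈ 447.34.
447.3 vs midline 518 → top-heavy.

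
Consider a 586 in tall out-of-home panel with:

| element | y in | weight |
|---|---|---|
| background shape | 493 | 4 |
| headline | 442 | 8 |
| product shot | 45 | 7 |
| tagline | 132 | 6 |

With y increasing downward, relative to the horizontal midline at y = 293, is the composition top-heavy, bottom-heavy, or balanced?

Total weight = 4 + 8 + 7 + 6 = 25.
Σw·y = 4·493 + 8·442 + 7·45 + 6·132 = 6615, so ȳ = 6615/25 ≈ 264.60.
264.6 vs midline 293 → top-heavy.

top-heavy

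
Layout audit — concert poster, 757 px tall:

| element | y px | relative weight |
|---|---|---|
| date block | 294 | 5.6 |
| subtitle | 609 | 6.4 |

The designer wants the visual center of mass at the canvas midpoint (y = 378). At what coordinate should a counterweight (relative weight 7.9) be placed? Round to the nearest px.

With the counterweight, Σw becomes 5.6 + 6.4 + 7.9 = 19.9.
Along y: (5544.0 + 7.9·y) / 19.9 = 378 (existing moment 5.6·294 + 6.4·609 = 5544.0) ⇒ y = (7522.2 − 5544.0) / 7.9 ≈ 250.41.

y ≈ 250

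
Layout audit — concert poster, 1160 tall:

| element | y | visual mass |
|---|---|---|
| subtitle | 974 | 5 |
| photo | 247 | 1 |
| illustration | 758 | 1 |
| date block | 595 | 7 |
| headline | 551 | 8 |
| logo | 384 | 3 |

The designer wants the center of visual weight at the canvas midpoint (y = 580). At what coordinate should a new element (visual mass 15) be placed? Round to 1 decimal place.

y ≈ 506.7

After adding the new element, total weight = 5 + 1 + 1 + 7 + 8 + 3 + 15 = 40.
y: need Σw·y = 40·580 = 23200. Existing = 5·974 + 1·247 + 1·758 + 7·595 + 8·551 + 3·384 = 15600. Remainder 7600 / 15 ≈ 506.67.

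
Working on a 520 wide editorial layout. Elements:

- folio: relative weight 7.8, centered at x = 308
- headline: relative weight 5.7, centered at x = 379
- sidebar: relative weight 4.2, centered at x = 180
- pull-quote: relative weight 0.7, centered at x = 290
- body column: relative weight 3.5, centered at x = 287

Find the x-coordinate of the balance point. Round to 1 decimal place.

Total weight = 7.8 + 5.7 + 4.2 + 0.7 + 3.5 = 21.9.
Σw·x = 7.8·308 + 5.7·379 + 4.2·180 + 0.7·290 + 3.5·287 = 6526.2, so x̄ = 6526.2/21.9 ≈ 298.00.

x ≈ 298.0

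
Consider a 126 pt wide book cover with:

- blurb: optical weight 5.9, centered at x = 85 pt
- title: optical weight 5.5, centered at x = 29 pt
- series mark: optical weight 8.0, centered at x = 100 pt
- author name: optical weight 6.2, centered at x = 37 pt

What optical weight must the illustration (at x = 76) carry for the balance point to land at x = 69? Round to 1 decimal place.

w ≈ 10.9

Existing Σw = 25.6 (5.9 + 5.5 + 8.0 + 6.2); existing moment 5.9·85 + 5.5·29 + 8.0·100 + 6.2·37 = 1690.4.
For the centroid to hit 69: (1690.4 + w·76) / (25.6 + w) = 69.
Rearranging, w·(76 − 69) = 69·25.6 − 1690.4 = 76.0, so w ≈ 76.0/7 = 10.86.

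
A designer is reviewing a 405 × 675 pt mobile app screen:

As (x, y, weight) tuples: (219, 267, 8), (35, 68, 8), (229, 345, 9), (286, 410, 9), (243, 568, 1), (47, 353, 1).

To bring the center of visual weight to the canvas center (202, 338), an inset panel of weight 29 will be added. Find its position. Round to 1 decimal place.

New total weight: (8 + 8 + 9 + 9 + 1 + 1) + 29 = 65.
x: need Σw·x = 65·202 = 13130. Existing = 8·219 + 8·35 + 9·229 + 9·286 + 1·243 + 1·47 = 6957. Remainder 6173 / 29 ≈ 212.86.
y: need Σw·y = 65·338 = 21970. Existing = 8·267 + 8·68 + 9·345 + 9·410 + 1·568 + 1·353 = 10396. Remainder 11574 / 29 ≈ 399.10.

(212.9, 399.1)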